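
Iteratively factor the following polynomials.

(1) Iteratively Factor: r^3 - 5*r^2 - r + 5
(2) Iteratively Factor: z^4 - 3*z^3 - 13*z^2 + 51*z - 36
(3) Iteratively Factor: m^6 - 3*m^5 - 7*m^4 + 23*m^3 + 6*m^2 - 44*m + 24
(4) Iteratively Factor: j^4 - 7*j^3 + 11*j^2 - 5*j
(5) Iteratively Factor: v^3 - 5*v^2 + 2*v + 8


(1) = (r - 5)*(r^2 - 1) = (r - 5)*(r - 1)*(r + 1)
(2) = (z - 3)*(z^3 - 13*z + 12) = (z - 3)^2*(z^2 + 3*z - 4) = (z - 3)^2*(z - 1)*(z + 4)
(3) = (m - 1)*(m^5 - 2*m^4 - 9*m^3 + 14*m^2 + 20*m - 24) = (m - 1)*(m + 2)*(m^4 - 4*m^3 - m^2 + 16*m - 12) = (m - 3)*(m - 1)*(m + 2)*(m^3 - m^2 - 4*m + 4) = (m - 3)*(m - 2)*(m - 1)*(m + 2)*(m^2 + m - 2) = (m - 3)*(m - 2)*(m - 1)^2*(m + 2)*(m + 2)
(4) = (j - 1)*(j^3 - 6*j^2 + 5*j) = (j - 1)^2*(j^2 - 5*j) = (j - 5)*(j - 1)^2*(j)
(5) = (v - 2)*(v^2 - 3*v - 4) = (v - 4)*(v - 2)*(v + 1)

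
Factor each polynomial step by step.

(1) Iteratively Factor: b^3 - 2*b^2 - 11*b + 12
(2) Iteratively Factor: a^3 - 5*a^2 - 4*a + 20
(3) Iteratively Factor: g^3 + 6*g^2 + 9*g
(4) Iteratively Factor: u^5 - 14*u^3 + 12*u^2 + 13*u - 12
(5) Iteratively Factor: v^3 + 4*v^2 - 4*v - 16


(1) = (b + 3)*(b^2 - 5*b + 4) = (b - 1)*(b + 3)*(b - 4)
(2) = (a + 2)*(a^2 - 7*a + 10) = (a - 2)*(a + 2)*(a - 5)
(3) = (g)*(g^2 + 6*g + 9) = g*(g + 3)*(g + 3)
(4) = (u - 1)*(u^4 + u^3 - 13*u^2 - u + 12) = (u - 1)^2*(u^3 + 2*u^2 - 11*u - 12) = (u - 1)^2*(u + 1)*(u^2 + u - 12) = (u - 3)*(u - 1)^2*(u + 1)*(u + 4)
(5) = (v + 4)*(v^2 - 4) = (v + 2)*(v + 4)*(v - 2)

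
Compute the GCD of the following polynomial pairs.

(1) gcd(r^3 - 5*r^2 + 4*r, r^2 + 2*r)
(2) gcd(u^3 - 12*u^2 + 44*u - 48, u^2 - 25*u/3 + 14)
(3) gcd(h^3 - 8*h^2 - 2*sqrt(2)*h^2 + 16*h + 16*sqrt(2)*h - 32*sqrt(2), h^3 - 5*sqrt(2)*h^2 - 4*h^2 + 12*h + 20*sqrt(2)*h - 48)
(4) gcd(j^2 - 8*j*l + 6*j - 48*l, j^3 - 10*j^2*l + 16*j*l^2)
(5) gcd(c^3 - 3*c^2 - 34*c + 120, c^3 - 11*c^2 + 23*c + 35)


(1) = r
(2) = gcd((u - 6)*(u - 4)*(u - 2), (u - 6)*(u - 7/3)) = u - 6
(3) = gcd((h - 4)^2*(h - 2*sqrt(2)), (h - 4)*(h - 3*sqrt(2))*(h - 2*sqrt(2))) = h^2 + h*(-4 - 2*sqrt(2)) + 8*sqrt(2)
(4) = gcd((j + 6)*(j - 8*l), j*(j - 8*l)*(j - 2*l)) = j - 8*l
(5) = gcd((c - 5)*(c - 4)*(c + 6), (c - 7)*(c - 5)*(c + 1)) = c - 5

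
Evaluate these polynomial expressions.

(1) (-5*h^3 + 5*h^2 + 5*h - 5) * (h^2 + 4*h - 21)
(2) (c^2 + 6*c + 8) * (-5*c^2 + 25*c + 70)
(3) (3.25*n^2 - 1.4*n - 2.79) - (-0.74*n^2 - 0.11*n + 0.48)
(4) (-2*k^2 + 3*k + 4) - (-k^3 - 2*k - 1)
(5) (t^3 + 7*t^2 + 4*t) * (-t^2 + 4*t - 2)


(1) = -5*h^5 - 15*h^4 + 130*h^3 - 90*h^2 - 125*h + 105
(2) = -5*c^4 - 5*c^3 + 180*c^2 + 620*c + 560
(3) = 3.99*n^2 - 1.29*n - 3.27
(4) = k^3 - 2*k^2 + 5*k + 5
(5) = -t^5 - 3*t^4 + 22*t^3 + 2*t^2 - 8*t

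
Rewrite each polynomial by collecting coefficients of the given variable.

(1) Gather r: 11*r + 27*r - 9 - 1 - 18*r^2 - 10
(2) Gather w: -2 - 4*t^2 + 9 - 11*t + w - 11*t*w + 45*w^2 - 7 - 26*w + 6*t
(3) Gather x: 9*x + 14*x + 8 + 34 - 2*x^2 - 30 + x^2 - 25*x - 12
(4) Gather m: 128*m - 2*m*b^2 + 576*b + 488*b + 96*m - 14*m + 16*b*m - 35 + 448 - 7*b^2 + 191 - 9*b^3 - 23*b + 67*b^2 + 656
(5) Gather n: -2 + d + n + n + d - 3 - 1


(1) = -18*r^2 + 38*r - 20
(2) = -4*t^2 - 5*t + 45*w^2 + w*(-11*t - 25)
(3) = -x^2 - 2*x
(4) = -9*b^3 + 60*b^2 + 1041*b + m*(-2*b^2 + 16*b + 210) + 1260
(5) = 2*d + 2*n - 6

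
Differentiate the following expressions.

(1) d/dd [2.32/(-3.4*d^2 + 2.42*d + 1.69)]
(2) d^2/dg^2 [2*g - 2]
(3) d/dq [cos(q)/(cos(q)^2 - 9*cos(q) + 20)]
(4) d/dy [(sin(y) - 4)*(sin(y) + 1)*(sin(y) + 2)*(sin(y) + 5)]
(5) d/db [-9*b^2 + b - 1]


(1) = (15.776*d - 5.6144)/(-3.4*d^2 + 2.42*d + 1.69)^2
(2) = 0
(3) = (cos(q)^2 - 20)*sin(q)/((cos(q) - 5)^2*(cos(q) - 4)^2)
(4) = 2*(2*sin(y)^3 + 6*sin(y)^2 - 15*sin(y) - 29)*cos(y)
(5) = 1 - 18*b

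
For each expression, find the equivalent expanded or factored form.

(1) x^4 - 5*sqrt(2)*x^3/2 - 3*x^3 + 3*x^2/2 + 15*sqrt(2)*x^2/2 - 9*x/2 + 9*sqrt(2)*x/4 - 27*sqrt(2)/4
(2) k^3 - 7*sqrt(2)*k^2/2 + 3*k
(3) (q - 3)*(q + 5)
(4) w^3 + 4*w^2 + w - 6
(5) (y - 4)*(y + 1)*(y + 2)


(1) = (x - 3)*(x - 3*sqrt(2)/2)^2*(x + sqrt(2)/2)
(2) = k*(k - 3*sqrt(2))*(k - sqrt(2)/2)
(3) = q^2 + 2*q - 15
(4) = (w - 1)*(w + 2)*(w + 3)
(5) = y^3 - y^2 - 10*y - 8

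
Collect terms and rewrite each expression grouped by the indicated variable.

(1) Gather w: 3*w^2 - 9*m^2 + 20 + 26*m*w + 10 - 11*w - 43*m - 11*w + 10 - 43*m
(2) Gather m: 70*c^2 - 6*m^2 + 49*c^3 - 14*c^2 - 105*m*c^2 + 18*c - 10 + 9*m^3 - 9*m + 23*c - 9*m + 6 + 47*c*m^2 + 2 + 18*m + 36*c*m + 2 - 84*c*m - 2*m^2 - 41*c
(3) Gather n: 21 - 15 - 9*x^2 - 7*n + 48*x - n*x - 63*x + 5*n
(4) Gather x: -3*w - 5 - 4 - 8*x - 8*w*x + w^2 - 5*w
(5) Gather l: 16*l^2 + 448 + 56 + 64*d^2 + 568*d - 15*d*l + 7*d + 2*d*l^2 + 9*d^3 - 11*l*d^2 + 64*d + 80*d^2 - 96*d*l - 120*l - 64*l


(1) = -9*m^2 - 86*m + 3*w^2 + w*(26*m - 22) + 40
(2) = 49*c^3 + 56*c^2 + 9*m^3 + m^2*(47*c - 8) + m*(-105*c^2 - 48*c)
(3) = n*(-x - 2) - 9*x^2 - 15*x + 6
(4) = w^2 - 8*w + x*(-8*w - 8) - 9
(5) = 9*d^3 + 144*d^2 + 639*d + l^2*(2*d + 16) + l*(-11*d^2 - 111*d - 184) + 504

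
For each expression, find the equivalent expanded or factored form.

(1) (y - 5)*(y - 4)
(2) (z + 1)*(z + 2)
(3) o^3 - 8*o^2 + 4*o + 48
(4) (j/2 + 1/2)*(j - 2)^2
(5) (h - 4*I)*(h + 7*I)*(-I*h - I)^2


(1) = y^2 - 9*y + 20
(2) = z^2 + 3*z + 2
(3) = (o - 6)*(o - 4)*(o + 2)
(4) = j^3/2 - 3*j^2/2 + 2
(5) = -h^4 - 2*h^3 - 3*I*h^3 - 29*h^2 - 6*I*h^2 - 56*h - 3*I*h - 28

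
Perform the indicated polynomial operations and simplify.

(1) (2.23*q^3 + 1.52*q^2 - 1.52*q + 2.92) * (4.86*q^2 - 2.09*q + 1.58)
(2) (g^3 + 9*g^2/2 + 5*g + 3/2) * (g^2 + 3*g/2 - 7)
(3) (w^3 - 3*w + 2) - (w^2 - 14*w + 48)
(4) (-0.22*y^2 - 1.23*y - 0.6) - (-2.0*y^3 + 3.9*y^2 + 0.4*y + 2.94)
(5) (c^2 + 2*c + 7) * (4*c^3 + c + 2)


(1) = 10.8378*q^5 + 2.7265*q^4 - 7.0406*q^3 + 19.7696*q^2 - 8.5044*q + 4.6136
(2) = g^5 + 6*g^4 + 19*g^3/4 - 45*g^2/2 - 131*g/4 - 21/2
(3) = w^3 - w^2 + 11*w - 46
(4) = 2.0*y^3 - 4.12*y^2 - 1.63*y - 3.54
(5) = 4*c^5 + 8*c^4 + 29*c^3 + 4*c^2 + 11*c + 14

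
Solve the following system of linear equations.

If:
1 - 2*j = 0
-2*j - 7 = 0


Then:
No Solution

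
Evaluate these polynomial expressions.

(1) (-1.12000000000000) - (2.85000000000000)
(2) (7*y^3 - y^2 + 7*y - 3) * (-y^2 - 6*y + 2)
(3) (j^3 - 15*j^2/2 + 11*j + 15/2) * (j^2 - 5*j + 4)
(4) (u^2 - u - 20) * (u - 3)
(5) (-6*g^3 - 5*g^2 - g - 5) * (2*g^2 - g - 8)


(1) = -3.97000000000000
(2) = -7*y^5 - 41*y^4 + 13*y^3 - 41*y^2 + 32*y - 6
(3) = j^5 - 25*j^4/2 + 105*j^3/2 - 155*j^2/2 + 13*j/2 + 30
(4) = u^3 - 4*u^2 - 17*u + 60
(5) = -12*g^5 - 4*g^4 + 51*g^3 + 31*g^2 + 13*g + 40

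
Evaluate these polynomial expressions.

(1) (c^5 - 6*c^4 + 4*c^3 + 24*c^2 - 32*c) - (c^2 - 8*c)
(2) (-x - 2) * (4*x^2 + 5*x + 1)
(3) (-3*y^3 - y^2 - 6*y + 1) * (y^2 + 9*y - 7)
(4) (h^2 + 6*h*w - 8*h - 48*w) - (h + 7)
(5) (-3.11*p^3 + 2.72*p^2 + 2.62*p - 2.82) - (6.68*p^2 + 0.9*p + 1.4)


(1) = c^5 - 6*c^4 + 4*c^3 + 23*c^2 - 24*c
(2) = -4*x^3 - 13*x^2 - 11*x - 2
(3) = -3*y^5 - 28*y^4 + 6*y^3 - 46*y^2 + 51*y - 7
(4) = h^2 + 6*h*w - 9*h - 48*w - 7
(5) = -3.11*p^3 - 3.96*p^2 + 1.72*p - 4.22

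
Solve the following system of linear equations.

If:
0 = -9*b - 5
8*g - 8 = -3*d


Then:
b = -5/9
d = 8/3 - 8*g/3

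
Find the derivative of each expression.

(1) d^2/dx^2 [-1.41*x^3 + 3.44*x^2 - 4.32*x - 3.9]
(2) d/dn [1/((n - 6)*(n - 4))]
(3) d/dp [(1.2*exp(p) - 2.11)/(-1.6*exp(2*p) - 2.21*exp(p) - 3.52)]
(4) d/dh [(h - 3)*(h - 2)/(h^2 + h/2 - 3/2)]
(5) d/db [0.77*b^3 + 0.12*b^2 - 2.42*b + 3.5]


(1) = 6.88 - 8.46*x
(2) = 2*(5 - n)/(n^4 - 20*n^3 + 148*n^2 - 480*n + 576)
(3) = (1.92*exp(2*p) - 6.752*exp(p) - 8.8871)*exp(p)/(2.56*exp(4*p) + 7.072*exp(3*p) + 16.1481*exp(2*p) + 15.5584*exp(p) + 12.3904)
(4) = 2*(11*h^2 - 30*h + 9)/(4*h^4 + 4*h^3 - 11*h^2 - 6*h + 9)
(5) = 2.31*b^2 + 0.24*b - 2.42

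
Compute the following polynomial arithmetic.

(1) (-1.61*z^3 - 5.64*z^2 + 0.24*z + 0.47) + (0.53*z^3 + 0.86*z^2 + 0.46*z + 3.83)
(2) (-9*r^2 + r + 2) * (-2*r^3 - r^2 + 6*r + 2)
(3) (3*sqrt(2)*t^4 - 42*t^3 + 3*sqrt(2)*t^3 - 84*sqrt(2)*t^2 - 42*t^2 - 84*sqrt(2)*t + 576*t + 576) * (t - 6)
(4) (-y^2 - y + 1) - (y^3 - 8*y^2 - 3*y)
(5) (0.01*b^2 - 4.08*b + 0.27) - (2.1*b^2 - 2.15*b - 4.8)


(1) = -1.08*z^3 - 4.78*z^2 + 0.7*z + 4.3
(2) = 18*r^5 + 7*r^4 - 59*r^3 - 14*r^2 + 14*r + 4
(3) = 3*sqrt(2)*t^5 - 42*t^4 - 15*sqrt(2)*t^4 - 102*sqrt(2)*t^3 + 210*t^3 + 420*sqrt(2)*t^2 + 828*t^2 - 2880*t + 504*sqrt(2)*t - 3456
(4) = -y^3 + 7*y^2 + 2*y + 1
(5) = -2.09*b^2 - 1.93*b + 5.07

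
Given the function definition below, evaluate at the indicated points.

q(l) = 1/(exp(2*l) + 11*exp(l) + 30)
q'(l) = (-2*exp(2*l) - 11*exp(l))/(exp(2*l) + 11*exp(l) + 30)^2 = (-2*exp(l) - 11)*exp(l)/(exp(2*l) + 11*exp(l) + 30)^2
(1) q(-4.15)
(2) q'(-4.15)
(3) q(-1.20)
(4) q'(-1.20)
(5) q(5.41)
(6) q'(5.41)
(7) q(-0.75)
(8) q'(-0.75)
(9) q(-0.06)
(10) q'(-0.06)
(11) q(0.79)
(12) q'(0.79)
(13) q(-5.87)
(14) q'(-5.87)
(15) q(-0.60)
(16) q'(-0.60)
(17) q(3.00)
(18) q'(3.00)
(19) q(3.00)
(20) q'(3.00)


(1) = 0.03
(2) = -0.00
(3) = 0.03
(4) = -0.00
(5) = 0.00
(6) = -0.00
(7) = 0.03
(8) = -0.00
(9) = 0.02
(10) = -0.01
(11) = 0.02
(12) = -0.01
(13) = 0.03
(14) = -0.00
(15) = 0.03
(16) = -0.01
(17) = 0.00
(18) = -0.00
(19) = 0.00
(20) = -0.00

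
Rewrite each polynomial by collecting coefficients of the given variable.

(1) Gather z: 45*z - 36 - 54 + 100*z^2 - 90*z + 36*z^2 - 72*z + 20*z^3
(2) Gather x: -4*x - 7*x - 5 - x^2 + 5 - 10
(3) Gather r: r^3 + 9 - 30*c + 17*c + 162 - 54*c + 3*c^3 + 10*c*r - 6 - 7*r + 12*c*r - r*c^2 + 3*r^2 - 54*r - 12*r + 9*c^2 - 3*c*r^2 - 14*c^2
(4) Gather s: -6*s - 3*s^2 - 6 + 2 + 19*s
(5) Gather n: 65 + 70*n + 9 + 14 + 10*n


(1) = 20*z^3 + 136*z^2 - 117*z - 90
(2) = -x^2 - 11*x - 10
(3) = 3*c^3 - 5*c^2 - 67*c + r^3 + r^2*(3 - 3*c) + r*(-c^2 + 22*c - 73) + 165
(4) = -3*s^2 + 13*s - 4
(5) = 80*n + 88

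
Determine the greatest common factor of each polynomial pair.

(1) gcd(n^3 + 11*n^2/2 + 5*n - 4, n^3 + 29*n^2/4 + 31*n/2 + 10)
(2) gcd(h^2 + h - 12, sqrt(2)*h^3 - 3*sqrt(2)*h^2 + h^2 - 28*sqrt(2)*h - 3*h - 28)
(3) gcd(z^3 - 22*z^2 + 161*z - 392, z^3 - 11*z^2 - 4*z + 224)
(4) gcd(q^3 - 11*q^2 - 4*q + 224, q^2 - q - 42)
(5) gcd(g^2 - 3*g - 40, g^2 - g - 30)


(1) = gcd((n - 1/2)*(n + 2)*(n + 4), (n + 5/4)*(n + 2)*(n + 4)) = n^2 + 6*n + 8
(2) = gcd((h - 3)*(h + 4), (h - 7)*(h + 4)*(sqrt(2)*h + 1)) = h + 4
(3) = z^2 - 15*z + 56
(4) = q - 7
(5) = gcd((g - 8)*(g + 5), (g - 6)*(g + 5)) = g + 5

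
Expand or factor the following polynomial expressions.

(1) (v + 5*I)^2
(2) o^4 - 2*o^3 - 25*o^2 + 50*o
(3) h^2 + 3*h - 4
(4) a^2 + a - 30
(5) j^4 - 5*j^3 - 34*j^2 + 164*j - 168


(1) = v^2 + 10*I*v - 25
(2) = o*(o - 5)*(o - 2)*(o + 5)
(3) = (h - 1)*(h + 4)
(4) = (a - 5)*(a + 6)
(5) = (j - 7)*(j - 2)^2*(j + 6)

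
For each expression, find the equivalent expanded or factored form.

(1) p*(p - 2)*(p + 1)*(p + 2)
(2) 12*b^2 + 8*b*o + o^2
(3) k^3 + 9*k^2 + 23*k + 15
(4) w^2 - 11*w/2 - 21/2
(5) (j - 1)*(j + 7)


(1) = p^4 + p^3 - 4*p^2 - 4*p
(2) = (2*b + o)*(6*b + o)
(3) = (k + 1)*(k + 3)*(k + 5)
(4) = (w - 7)*(w + 3/2)
(5) = j^2 + 6*j - 7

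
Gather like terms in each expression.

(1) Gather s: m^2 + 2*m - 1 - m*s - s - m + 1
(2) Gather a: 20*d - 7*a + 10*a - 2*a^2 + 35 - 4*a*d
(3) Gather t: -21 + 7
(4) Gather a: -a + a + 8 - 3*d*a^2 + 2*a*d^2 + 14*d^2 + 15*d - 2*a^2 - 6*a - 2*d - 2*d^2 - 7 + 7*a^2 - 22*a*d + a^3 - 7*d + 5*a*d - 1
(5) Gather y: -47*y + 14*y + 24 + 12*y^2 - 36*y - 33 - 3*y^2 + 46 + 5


(1) = m^2 + m + s*(-m - 1)
(2) = -2*a^2 + a*(3 - 4*d) + 20*d + 35
(3) = -14
(4) = a^3 + a^2*(5 - 3*d) + a*(2*d^2 - 17*d - 6) + 12*d^2 + 6*d
(5) = 9*y^2 - 69*y + 42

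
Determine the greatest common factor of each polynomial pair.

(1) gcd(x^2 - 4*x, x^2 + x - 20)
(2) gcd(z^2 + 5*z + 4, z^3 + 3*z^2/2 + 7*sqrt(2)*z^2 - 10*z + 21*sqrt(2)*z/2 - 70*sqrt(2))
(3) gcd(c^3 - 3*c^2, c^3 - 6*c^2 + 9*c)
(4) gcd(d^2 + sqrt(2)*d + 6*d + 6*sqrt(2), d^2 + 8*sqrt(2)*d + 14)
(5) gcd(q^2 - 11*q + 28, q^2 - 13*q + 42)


(1) = x - 4
(2) = z + 4
(3) = c^2 - 3*c
(4) = d + sqrt(2)
(5) = q - 7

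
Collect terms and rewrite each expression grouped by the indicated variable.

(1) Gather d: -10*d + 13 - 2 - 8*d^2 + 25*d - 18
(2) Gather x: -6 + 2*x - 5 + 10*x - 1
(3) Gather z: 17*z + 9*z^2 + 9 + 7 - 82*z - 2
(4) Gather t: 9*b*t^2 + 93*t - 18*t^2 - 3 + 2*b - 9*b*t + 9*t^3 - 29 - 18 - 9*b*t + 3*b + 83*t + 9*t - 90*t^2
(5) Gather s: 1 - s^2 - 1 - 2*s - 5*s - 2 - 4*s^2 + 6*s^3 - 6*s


(1) = -8*d^2 + 15*d - 7
(2) = 12*x - 12
(3) = 9*z^2 - 65*z + 14
(4) = 5*b + 9*t^3 + t^2*(9*b - 108) + t*(185 - 18*b) - 50
(5) = 6*s^3 - 5*s^2 - 13*s - 2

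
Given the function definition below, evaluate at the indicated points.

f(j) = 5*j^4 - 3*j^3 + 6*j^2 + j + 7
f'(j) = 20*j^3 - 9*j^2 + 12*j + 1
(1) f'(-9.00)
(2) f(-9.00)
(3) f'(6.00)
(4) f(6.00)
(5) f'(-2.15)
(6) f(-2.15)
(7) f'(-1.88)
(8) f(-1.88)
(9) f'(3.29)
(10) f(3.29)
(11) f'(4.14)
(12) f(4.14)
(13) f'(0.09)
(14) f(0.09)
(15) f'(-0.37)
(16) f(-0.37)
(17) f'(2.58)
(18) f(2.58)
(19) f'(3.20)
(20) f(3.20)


(1) = -15416.00
(2) = 35476.00
(3) = 4069.00
(4) = 6061.00
(5) = -265.17
(6) = 169.24
(7) = -186.26
(8) = 108.72
(9) = 655.29
(10) = 554.21
(11) = 1315.58
(12) = 1369.93
(13) = 2.02
(14) = 7.14
(15) = -5.69
(16) = 7.70
(17) = 315.52
(18) = 219.54
(19) = 602.60
(20) = 497.62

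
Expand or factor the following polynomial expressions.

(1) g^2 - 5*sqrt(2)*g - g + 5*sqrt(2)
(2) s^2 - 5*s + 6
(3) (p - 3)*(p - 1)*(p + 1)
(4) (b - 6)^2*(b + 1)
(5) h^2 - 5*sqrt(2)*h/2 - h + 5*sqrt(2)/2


(1) = (g - 1)*(g - 5*sqrt(2))
(2) = (s - 3)*(s - 2)
(3) = p^3 - 3*p^2 - p + 3
(4) = b^3 - 11*b^2 + 24*b + 36
(5) = (h - 1)*(h - 5*sqrt(2)/2)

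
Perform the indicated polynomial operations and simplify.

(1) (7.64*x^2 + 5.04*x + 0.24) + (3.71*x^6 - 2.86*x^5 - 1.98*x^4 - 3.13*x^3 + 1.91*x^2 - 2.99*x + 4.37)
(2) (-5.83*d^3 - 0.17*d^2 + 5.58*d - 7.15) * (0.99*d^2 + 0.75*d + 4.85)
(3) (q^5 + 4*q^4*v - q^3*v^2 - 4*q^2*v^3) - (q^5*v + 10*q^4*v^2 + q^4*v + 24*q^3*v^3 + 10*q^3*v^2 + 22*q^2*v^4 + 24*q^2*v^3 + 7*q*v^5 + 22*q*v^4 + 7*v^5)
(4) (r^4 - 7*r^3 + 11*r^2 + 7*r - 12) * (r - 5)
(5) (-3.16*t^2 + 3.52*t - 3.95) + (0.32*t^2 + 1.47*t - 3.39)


(1) = 3.71*x^6 - 2.86*x^5 - 1.98*x^4 - 3.13*x^3 + 9.55*x^2 + 2.05*x + 4.61
(2) = -5.7717*d^5 - 4.5408*d^4 - 22.8788*d^3 - 3.718*d^2 + 21.7005*d - 34.6775
(3) = -q^5*v + q^5 - 10*q^4*v^2 + 3*q^4*v - 24*q^3*v^3 - 11*q^3*v^2 - 22*q^2*v^4 - 28*q^2*v^3 - 7*q*v^5 - 22*q*v^4 - 7*v^5
(4) = r^5 - 12*r^4 + 46*r^3 - 48*r^2 - 47*r + 60
(5) = -2.84*t^2 + 4.99*t - 7.34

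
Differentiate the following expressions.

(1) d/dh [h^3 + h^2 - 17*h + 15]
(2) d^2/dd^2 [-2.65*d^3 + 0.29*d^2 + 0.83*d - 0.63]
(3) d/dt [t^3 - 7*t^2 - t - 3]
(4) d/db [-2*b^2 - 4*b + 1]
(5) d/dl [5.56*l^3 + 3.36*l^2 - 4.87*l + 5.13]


(1) = 3*h^2 + 2*h - 17
(2) = 0.58 - 15.9*d
(3) = 3*t^2 - 14*t - 1
(4) = -4*b - 4
(5) = 16.68*l^2 + 6.72*l - 4.87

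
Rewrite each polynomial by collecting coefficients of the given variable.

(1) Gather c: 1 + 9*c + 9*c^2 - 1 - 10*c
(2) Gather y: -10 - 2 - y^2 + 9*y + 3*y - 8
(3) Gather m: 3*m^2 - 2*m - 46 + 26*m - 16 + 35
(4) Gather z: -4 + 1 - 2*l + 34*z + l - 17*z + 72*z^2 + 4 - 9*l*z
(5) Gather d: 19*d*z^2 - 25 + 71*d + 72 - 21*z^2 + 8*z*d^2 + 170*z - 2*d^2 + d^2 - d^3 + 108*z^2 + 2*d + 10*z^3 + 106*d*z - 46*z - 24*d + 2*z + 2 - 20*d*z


(1) = 9*c^2 - c
(2) = -y^2 + 12*y - 20
(3) = 3*m^2 + 24*m - 27
(4) = -l + 72*z^2 + z*(17 - 9*l) + 1
(5) = -d^3 + d^2*(8*z - 1) + d*(19*z^2 + 86*z + 49) + 10*z^3 + 87*z^2 + 126*z + 49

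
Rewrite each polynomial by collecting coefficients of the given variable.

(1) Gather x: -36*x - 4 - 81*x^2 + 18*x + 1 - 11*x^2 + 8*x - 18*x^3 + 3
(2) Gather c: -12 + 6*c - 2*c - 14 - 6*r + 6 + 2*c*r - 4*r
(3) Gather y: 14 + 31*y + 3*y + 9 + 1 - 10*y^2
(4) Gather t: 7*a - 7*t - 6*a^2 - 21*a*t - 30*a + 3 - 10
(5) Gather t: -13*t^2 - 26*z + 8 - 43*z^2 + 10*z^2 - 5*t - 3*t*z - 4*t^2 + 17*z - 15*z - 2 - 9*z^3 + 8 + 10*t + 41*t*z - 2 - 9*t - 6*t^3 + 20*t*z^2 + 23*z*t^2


(1) = -18*x^3 - 92*x^2 - 10*x
(2) = c*(2*r + 4) - 10*r - 20
(3) = -10*y^2 + 34*y + 24
(4) = -6*a^2 - 23*a + t*(-21*a - 7) - 7
(5) = -6*t^3 + t^2*(23*z - 17) + t*(20*z^2 + 38*z - 4) - 9*z^3 - 33*z^2 - 24*z + 12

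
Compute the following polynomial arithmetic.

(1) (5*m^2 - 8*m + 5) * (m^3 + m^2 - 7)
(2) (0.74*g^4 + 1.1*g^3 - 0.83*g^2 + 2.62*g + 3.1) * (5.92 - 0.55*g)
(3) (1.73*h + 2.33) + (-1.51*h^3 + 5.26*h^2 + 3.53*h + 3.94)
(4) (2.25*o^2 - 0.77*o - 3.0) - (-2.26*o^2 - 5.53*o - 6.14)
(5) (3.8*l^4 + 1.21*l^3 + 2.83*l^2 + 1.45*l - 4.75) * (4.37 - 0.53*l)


(1) = 5*m^5 - 3*m^4 - 3*m^3 - 30*m^2 + 56*m - 35
(2) = -0.407*g^5 + 3.7758*g^4 + 6.9685*g^3 - 6.3546*g^2 + 13.8054*g + 18.352
(3) = -1.51*h^3 + 5.26*h^2 + 5.26*h + 6.27
(4) = 4.51*o^2 + 4.76*o + 3.14
(5) = -2.014*l^5 + 15.9647*l^4 + 3.7878*l^3 + 11.5986*l^2 + 8.854*l - 20.7575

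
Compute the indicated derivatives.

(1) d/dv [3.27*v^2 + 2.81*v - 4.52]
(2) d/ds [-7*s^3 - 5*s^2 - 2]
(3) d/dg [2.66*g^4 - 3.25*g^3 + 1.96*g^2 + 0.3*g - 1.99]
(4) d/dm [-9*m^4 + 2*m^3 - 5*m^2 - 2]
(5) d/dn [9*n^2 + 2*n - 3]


(1) = 6.54*v + 2.81
(2) = s*(-21*s - 10)
(3) = 10.64*g^3 - 9.75*g^2 + 3.92*g + 0.3
(4) = 2*m*(-18*m^2 + 3*m - 5)
(5) = 18*n + 2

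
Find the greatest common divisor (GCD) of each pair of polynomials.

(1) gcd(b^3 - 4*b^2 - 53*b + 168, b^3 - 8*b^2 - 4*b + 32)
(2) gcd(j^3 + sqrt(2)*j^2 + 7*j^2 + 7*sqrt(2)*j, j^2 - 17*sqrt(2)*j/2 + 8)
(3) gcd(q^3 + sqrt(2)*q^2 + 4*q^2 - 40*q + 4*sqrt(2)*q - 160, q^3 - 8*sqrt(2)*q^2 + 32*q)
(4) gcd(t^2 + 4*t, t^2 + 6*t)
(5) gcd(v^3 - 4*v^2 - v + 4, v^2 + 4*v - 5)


(1) = b - 8
(2) = gcd(j*(j + 7)*(j + sqrt(2)), (j - 8*sqrt(2))*(j - sqrt(2)/2)) = 1
(3) = q - 4*sqrt(2)
(4) = t
(5) = v - 1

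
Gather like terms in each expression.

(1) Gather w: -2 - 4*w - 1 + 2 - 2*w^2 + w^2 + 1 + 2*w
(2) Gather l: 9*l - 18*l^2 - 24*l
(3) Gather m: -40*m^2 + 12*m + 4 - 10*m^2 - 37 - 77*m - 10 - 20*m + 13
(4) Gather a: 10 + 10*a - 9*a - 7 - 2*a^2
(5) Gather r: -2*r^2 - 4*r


(1) = -w^2 - 2*w
(2) = -18*l^2 - 15*l
(3) = -50*m^2 - 85*m - 30
(4) = -2*a^2 + a + 3
(5) = -2*r^2 - 4*r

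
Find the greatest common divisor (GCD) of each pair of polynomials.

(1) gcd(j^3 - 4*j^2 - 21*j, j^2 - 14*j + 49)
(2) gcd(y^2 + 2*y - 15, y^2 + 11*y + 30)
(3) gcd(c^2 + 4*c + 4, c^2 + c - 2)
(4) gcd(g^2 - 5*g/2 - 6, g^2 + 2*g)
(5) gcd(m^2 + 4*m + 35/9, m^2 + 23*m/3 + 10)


(1) = gcd(j*(j - 7)*(j + 3), (j - 7)^2) = j - 7
(2) = y + 5
(3) = c + 2
(4) = 1
(5) = gcd((m + 5/3)*(m + 7/3), (m + 5/3)*(m + 6)) = m + 5/3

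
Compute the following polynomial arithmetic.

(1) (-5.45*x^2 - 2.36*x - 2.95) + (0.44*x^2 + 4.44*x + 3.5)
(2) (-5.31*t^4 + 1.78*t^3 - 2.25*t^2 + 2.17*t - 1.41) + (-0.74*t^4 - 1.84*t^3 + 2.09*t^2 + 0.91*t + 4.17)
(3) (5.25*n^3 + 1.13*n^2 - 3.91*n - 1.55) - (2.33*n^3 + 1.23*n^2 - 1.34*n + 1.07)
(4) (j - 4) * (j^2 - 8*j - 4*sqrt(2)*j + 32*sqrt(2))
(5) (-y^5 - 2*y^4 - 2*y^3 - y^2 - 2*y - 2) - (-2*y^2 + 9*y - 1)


(1) = -5.01*x^2 + 2.08*x + 0.55
(2) = -6.05*t^4 - 0.06*t^3 - 0.16*t^2 + 3.08*t + 2.76
(3) = 2.92*n^3 - 0.1*n^2 - 2.57*n - 2.62
(4) = j^3 - 12*j^2 - 4*sqrt(2)*j^2 + 32*j + 48*sqrt(2)*j - 128*sqrt(2)
(5) = -y^5 - 2*y^4 - 2*y^3 + y^2 - 11*y - 1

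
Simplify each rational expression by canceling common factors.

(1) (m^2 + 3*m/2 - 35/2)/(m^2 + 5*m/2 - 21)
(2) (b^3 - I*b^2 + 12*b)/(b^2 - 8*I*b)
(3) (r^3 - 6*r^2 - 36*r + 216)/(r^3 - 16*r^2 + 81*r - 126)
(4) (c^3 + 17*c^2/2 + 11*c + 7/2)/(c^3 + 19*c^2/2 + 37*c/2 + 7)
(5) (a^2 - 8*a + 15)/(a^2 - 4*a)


(1) = (m + 5)/(m + 6)
(2) = (b^2 - I*b + 12)/(b - 8*I)
(3) = (r^2 - 36)/(r^2 - 10*r + 21)
(4) = (c + 1)/(c + 2)
(5) = (a^2 - 8*a + 15)/(a^2 - 4*a)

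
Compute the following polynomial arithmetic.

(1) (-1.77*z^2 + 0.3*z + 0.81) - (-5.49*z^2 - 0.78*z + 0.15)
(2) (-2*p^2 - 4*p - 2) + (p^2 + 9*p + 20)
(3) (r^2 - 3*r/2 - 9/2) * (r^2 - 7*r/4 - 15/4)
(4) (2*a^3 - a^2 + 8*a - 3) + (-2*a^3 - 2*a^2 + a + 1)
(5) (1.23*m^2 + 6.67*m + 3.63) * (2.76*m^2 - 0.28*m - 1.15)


(1) = 3.72*z^2 + 1.08*z + 0.66
(2) = -p^2 + 5*p + 18
(3) = r^4 - 13*r^3/4 - 45*r^2/8 + 27*r/2 + 135/8
(4) = -3*a^2 + 9*a - 2
(5) = 3.3948*m^4 + 18.0648*m^3 + 6.7367*m^2 - 8.6869*m - 4.1745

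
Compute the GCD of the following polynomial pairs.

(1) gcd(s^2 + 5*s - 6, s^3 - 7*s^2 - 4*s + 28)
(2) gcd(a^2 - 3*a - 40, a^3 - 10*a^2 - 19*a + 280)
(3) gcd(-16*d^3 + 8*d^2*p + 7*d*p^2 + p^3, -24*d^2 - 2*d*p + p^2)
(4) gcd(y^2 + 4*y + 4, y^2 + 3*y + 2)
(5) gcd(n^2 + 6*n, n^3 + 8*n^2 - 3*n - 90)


(1) = gcd((s - 1)*(s + 6), (s - 7)*(s - 2)*(s + 2)) = 1
(2) = a^2 - 3*a - 40
(3) = 4*d + p
(4) = y + 2
(5) = n + 6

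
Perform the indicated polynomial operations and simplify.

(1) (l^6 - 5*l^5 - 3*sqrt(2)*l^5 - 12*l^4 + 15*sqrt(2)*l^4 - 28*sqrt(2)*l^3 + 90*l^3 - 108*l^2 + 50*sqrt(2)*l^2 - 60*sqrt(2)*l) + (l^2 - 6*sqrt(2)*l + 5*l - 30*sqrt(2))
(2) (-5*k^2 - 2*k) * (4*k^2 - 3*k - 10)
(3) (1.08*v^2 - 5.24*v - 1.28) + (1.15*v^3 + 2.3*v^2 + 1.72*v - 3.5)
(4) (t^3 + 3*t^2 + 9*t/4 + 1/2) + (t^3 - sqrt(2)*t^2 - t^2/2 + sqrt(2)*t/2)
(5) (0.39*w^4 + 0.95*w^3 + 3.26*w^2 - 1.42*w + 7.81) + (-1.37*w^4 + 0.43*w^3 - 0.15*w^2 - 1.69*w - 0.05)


(1) = l^6 - 5*l^5 - 3*sqrt(2)*l^5 - 12*l^4 + 15*sqrt(2)*l^4 - 28*sqrt(2)*l^3 + 90*l^3 - 107*l^2 + 50*sqrt(2)*l^2 - 66*sqrt(2)*l + 5*l - 30*sqrt(2)
(2) = -20*k^4 + 7*k^3 + 56*k^2 + 20*k
(3) = 1.15*v^3 + 3.38*v^2 - 3.52*v - 4.78
(4) = 2*t^3 - sqrt(2)*t^2 + 5*t^2/2 + sqrt(2)*t/2 + 9*t/4 + 1/2
(5) = -0.98*w^4 + 1.38*w^3 + 3.11*w^2 - 3.11*w + 7.76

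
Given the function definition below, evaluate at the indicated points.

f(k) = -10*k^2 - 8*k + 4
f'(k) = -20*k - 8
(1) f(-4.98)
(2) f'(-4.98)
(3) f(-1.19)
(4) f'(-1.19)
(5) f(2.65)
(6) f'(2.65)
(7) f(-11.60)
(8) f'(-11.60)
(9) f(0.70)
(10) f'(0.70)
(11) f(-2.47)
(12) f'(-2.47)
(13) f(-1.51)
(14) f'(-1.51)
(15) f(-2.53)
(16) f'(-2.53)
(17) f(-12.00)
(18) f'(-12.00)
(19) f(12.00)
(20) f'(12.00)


(1) = -204.16
(2) = 91.60
(3) = -0.64
(4) = 15.80
(5) = -87.42
(6) = -61.00
(7) = -1248.80
(8) = 224.00
(9) = -6.50
(10) = -22.00
(11) = -37.25
(12) = 41.40
(13) = -6.72
(14) = 22.20
(15) = -39.77
(16) = 42.60
(17) = -1340.00
(18) = 232.00
(19) = -1532.00
(20) = -248.00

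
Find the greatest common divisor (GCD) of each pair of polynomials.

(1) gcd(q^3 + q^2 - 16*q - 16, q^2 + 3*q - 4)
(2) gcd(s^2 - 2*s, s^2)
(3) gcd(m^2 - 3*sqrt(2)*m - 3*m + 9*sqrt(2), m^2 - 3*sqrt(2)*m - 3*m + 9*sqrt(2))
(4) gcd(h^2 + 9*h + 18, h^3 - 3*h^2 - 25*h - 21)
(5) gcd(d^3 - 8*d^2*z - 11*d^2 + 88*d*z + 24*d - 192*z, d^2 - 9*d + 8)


(1) = gcd((q - 4)*(q + 1)*(q + 4), (q - 1)*(q + 4)) = q + 4
(2) = s
(3) = gcd((m - 3)*(m - 3*sqrt(2)), (m - 3)*(m - 3*sqrt(2))) = m^2 + m*(-3*sqrt(2) - 3) + 9*sqrt(2)
(4) = gcd((h + 3)*(h + 6), (h - 7)*(h + 1)*(h + 3)) = h + 3
(5) = gcd((d - 8)*(d - 3)*(d - 8*z), (d - 8)*(d - 1)) = d - 8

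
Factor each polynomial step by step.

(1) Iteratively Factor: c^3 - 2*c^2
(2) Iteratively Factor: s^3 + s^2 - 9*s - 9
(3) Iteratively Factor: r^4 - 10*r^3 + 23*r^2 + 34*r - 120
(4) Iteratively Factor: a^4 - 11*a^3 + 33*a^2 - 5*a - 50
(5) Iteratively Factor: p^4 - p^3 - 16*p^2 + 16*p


(1) = (c)*(c^2 - 2*c) = c*(c - 2)*(c)
(2) = (s + 1)*(s^2 - 9) = (s - 3)*(s + 1)*(s + 3)
(3) = (r - 3)*(r^3 - 7*r^2 + 2*r + 40) = (r - 3)*(r + 2)*(r^2 - 9*r + 20) = (r - 4)*(r - 3)*(r + 2)*(r - 5)
(4) = (a - 5)*(a^3 - 6*a^2 + 3*a + 10) = (a - 5)*(a + 1)*(a^2 - 7*a + 10) = (a - 5)*(a - 2)*(a + 1)*(a - 5)
(5) = (p - 4)*(p^3 + 3*p^2 - 4*p) = p*(p - 4)*(p^2 + 3*p - 4) = p*(p - 4)*(p + 4)*(p - 1)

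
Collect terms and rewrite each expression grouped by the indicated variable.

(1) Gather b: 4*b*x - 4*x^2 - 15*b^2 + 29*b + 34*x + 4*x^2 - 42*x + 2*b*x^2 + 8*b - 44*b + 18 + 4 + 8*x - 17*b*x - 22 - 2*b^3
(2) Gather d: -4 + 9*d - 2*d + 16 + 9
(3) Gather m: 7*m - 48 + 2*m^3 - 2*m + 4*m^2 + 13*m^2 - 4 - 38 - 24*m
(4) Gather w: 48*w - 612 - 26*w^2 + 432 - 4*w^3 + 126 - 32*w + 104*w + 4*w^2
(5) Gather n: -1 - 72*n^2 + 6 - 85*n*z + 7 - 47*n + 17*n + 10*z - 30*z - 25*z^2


(1) = -2*b^3 - 15*b^2 + b*(2*x^2 - 13*x - 7)
(2) = 7*d + 21
(3) = 2*m^3 + 17*m^2 - 19*m - 90
(4) = -4*w^3 - 22*w^2 + 120*w - 54
(5) = -72*n^2 + n*(-85*z - 30) - 25*z^2 - 20*z + 12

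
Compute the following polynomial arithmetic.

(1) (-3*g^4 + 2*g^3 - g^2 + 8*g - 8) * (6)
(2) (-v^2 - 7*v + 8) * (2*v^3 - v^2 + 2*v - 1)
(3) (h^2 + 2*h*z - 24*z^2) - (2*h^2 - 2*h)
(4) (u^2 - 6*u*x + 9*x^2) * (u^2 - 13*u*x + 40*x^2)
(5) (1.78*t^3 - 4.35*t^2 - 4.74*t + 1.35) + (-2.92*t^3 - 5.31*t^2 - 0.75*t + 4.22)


(1) = -18*g^4 + 12*g^3 - 6*g^2 + 48*g - 48
(2) = -2*v^5 - 13*v^4 + 21*v^3 - 21*v^2 + 23*v - 8
(3) = -h^2 + 2*h*z + 2*h - 24*z^2
(4) = u^4 - 19*u^3*x + 127*u^2*x^2 - 357*u*x^3 + 360*x^4
(5) = -1.14*t^3 - 9.66*t^2 - 5.49*t + 5.57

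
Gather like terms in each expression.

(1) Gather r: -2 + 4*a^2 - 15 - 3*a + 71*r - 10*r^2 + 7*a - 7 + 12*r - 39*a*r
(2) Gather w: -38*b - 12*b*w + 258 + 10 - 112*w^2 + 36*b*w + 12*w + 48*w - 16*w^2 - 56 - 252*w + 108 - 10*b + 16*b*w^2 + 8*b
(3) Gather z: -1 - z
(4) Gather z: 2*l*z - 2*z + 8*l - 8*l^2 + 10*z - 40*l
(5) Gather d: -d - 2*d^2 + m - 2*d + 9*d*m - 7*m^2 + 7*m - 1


(1) = 4*a^2 + 4*a - 10*r^2 + r*(83 - 39*a) - 24
(2) = -40*b + w^2*(16*b - 128) + w*(24*b - 192) + 320
(3) = -z - 1
(4) = -8*l^2 - 32*l + z*(2*l + 8)
(5) = -2*d^2 + d*(9*m - 3) - 7*m^2 + 8*m - 1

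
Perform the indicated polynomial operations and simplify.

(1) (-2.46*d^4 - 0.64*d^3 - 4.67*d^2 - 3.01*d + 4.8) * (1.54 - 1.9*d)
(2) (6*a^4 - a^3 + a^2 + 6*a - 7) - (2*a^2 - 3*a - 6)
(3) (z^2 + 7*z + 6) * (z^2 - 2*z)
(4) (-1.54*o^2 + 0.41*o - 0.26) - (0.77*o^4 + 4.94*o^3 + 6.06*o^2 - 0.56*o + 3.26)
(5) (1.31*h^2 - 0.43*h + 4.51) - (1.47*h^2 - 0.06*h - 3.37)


(1) = 4.674*d^5 - 2.5724*d^4 + 7.8874*d^3 - 1.4728*d^2 - 13.7554*d + 7.392
(2) = 6*a^4 - a^3 - a^2 + 9*a - 1
(3) = z^4 + 5*z^3 - 8*z^2 - 12*z
(4) = -0.77*o^4 - 4.94*o^3 - 7.6*o^2 + 0.97*o - 3.52
(5) = -0.16*h^2 - 0.37*h + 7.88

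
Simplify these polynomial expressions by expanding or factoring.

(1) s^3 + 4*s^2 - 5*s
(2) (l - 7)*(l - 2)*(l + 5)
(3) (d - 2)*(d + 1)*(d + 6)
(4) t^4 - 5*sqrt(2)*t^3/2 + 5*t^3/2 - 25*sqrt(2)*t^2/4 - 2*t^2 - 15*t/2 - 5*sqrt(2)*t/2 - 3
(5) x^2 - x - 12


(1) = s*(s - 1)*(s + 5)
(2) = l^3 - 4*l^2 - 31*l + 70
(3) = d^3 + 5*d^2 - 8*d - 12
(4) = (t + 1/2)*(t + 2)*(t - 3*sqrt(2))*(t + sqrt(2)/2)
(5) = (x - 4)*(x + 3)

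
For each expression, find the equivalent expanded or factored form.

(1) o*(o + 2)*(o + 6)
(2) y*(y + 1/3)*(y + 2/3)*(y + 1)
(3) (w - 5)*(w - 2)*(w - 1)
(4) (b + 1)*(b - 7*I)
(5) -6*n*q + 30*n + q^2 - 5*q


(1) = o^3 + 8*o^2 + 12*o
(2) = y^4 + 2*y^3 + 11*y^2/9 + 2*y/9
(3) = w^3 - 8*w^2 + 17*w - 10
(4) = b^2 + b - 7*I*b - 7*I
(5) = (-6*n + q)*(q - 5)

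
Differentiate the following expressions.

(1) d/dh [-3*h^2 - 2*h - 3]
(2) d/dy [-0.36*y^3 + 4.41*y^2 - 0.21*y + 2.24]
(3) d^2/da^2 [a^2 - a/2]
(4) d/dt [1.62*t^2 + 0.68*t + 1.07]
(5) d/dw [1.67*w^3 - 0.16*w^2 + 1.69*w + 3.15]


(1) = -6*h - 2
(2) = -1.08*y^2 + 8.82*y - 0.21
(3) = 2
(4) = 3.24*t + 0.68
(5) = 5.01*w^2 - 0.32*w + 1.69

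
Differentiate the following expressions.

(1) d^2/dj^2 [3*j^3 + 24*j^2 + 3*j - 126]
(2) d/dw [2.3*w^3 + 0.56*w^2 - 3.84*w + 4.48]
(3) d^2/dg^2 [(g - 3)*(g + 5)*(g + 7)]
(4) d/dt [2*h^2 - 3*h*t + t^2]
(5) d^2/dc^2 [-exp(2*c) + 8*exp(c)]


(1) = 18*j + 48
(2) = 6.9*w^2 + 1.12*w - 3.84
(3) = 6*g + 18
(4) = -3*h + 2*t
(5) = 4*(2 - exp(c))*exp(c)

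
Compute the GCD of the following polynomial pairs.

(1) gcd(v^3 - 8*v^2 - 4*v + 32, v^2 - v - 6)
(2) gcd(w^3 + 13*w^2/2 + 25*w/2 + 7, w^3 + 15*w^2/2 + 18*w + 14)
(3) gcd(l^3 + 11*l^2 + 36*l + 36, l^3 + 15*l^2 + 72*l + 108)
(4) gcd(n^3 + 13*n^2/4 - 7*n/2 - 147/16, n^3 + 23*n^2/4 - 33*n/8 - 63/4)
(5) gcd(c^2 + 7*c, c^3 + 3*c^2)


(1) = gcd((v - 8)*(v - 2)*(v + 2), (v - 3)*(v + 2)) = v + 2
(2) = gcd((w + 1)*(w + 2)*(w + 7/2), (w + 2)^2*(w + 7/2)) = w^2 + 11*w/2 + 7
(3) = l^2 + 9*l + 18
(4) = n^2 - n/4 - 21/8
(5) = c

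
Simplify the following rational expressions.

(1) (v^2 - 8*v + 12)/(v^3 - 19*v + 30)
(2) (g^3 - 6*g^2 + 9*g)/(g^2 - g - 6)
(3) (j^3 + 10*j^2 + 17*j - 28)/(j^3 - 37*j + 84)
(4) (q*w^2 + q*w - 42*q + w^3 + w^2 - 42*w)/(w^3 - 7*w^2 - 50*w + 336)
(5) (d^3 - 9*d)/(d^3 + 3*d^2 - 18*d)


(1) = (v - 6)/(v^2 + 2*v - 15)
(2) = (g^2 - 3*g)/(g + 2)
(3) = (j^2 + 3*j - 4)/(j^2 - 7*j + 12)
(4) = (q + w)/(w - 8)
(5) = (d + 3)/(d + 6)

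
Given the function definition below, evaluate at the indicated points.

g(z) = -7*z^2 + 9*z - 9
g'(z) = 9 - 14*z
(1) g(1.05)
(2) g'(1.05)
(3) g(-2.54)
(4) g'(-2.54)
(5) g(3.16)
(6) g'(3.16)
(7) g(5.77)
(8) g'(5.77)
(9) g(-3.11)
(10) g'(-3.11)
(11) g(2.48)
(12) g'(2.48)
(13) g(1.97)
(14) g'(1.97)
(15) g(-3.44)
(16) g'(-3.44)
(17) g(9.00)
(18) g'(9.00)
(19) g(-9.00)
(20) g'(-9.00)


(1) = -7.27
(2) = -5.70
(3) = -77.02
(4) = 44.56
(5) = -50.46
(6) = -35.24
(7) = -190.12
(8) = -71.78
(9) = -104.69
(10) = 52.54
(11) = -29.73
(12) = -25.72
(13) = -18.44
(14) = -18.58
(15) = -122.80
(16) = 57.16
(17) = -495.00
(18) = -117.00
(19) = -657.00
(20) = 135.00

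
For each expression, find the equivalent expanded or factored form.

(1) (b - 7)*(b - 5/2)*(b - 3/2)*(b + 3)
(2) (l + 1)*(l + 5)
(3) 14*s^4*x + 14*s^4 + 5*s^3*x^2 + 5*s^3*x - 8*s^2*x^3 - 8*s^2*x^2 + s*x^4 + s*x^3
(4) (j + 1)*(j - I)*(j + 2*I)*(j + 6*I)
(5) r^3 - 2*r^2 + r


(1) = b^4 - 8*b^3 - 5*b^2/4 + 69*b - 315/4
(2) = l^2 + 6*l + 5
(3) = (-7*s + x)*(-2*s + x)*(s + x)*(s*x + s)
(4) = j^4 + j^3 + 7*I*j^3 - 4*j^2 + 7*I*j^2 - 4*j + 12*I*j + 12*I
(5) = r*(r - 1)^2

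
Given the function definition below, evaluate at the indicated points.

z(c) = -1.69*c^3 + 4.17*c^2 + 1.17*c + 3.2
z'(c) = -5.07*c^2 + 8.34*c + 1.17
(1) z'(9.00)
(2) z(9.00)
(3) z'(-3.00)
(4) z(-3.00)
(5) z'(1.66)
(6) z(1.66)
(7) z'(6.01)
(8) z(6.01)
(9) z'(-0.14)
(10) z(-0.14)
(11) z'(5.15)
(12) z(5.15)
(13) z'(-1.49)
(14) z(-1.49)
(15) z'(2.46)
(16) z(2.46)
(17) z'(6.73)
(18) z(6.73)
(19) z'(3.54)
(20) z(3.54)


(1) = -334.44
(2) = -880.51
(3) = -69.48
(4) = 82.85
(5) = 1.04
(6) = 8.90
(7) = -131.84
(8) = -206.02
(9) = -0.10
(10) = 3.12
(11) = -90.35
(12) = -111.01
(13) = -22.51
(14) = 16.30
(15) = -9.00
(16) = 6.15
(17) = -172.34
(18) = -315.20
(19) = -32.84
(20) = -15.37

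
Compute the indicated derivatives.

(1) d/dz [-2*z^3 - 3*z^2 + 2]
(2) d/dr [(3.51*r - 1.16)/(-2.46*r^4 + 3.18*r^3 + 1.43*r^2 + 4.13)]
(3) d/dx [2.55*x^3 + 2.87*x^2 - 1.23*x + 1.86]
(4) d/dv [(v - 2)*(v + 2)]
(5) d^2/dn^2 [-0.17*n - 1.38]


(1) = 6*z*(-z - 1)
(2) = (-8.6346*r^4 + 11.1618*r^3 + 5.0193*r^2 - r*(3.51*r - 1.16)*(-9.84*r^2 + 9.54*r + 2.86) + 14.4963)/(-2.46*r^4 + 3.18*r^3 + 1.43*r^2 + 4.13)^2
(3) = 7.65*x^2 + 5.74*x - 1.23
(4) = 2*v
(5) = 0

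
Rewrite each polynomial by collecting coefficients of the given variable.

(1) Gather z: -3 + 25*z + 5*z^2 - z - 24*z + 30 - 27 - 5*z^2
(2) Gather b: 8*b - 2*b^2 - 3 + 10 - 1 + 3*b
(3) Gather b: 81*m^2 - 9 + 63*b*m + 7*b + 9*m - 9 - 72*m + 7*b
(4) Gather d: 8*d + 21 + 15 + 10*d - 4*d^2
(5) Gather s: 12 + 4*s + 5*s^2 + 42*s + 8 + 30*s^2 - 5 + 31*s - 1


(1) = 0
(2) = -2*b^2 + 11*b + 6
(3) = b*(63*m + 14) + 81*m^2 - 63*m - 18
(4) = -4*d^2 + 18*d + 36
(5) = 35*s^2 + 77*s + 14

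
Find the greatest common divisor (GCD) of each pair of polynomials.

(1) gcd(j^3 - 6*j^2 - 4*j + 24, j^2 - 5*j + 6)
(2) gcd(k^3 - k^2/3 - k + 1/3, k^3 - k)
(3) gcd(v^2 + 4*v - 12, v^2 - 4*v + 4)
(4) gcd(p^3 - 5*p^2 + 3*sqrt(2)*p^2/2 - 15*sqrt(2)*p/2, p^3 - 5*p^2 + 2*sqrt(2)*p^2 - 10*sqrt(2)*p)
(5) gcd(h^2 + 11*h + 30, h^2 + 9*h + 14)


(1) = j - 2
(2) = gcd((k - 1)*(k - 1/3)*(k + 1), k*(k - 1)*(k + 1)) = k^2 - 1
(3) = v - 2
(4) = gcd(p*(p - 5)*(p + 3*sqrt(2)/2), p*(p - 5)*(p + 2*sqrt(2))) = p^2 - 5*p
(5) = gcd((h + 5)*(h + 6), (h + 2)*(h + 7)) = 1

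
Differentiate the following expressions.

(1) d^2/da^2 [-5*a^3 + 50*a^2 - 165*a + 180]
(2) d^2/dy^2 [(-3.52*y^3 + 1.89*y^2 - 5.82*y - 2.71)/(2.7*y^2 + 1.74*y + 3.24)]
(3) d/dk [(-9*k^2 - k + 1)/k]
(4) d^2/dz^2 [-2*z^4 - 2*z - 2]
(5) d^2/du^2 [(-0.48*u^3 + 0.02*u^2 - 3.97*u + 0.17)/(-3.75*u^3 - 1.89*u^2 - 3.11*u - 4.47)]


(1) = 100 - 30*a
(2) = (-62.342424*y^3 - 336.803832*y^2 + 7.381368*y + 136.30716)/(19.683*y^6 + 38.0538*y^5 + 95.38236*y^4 + 96.597144*y^3 + 114.458832*y^2 + 54.797472*y + 34.012224)
(3) = -9 - 1/k^2
(4) = -24*z^2
(5) = (-7.3665*u^6 + 301.38075*u^5 + 44.98425*u^4 - 77.412312*u^3 - 773.0541*u^2 - 132.591222*u - 111.594826)/(52.734375*u^9 + 79.734375*u^8 + 171.38925*u^7 + 327.582144*u^6 + 332.225568*u^5 + 415.530918*u^4 + 412.510634*u^3 + 242.994564*u^2 + 186.421797*u + 89.314623)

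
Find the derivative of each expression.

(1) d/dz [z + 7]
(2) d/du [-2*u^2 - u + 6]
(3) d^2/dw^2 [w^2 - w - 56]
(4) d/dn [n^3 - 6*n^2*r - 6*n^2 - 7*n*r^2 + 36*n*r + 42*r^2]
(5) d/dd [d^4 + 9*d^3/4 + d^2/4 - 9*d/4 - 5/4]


(1) = 1
(2) = -4*u - 1
(3) = 2
(4) = 3*n^2 - 12*n*r - 12*n - 7*r^2 + 36*r
(5) = 4*d^3 + 27*d^2/4 + d/2 - 9/4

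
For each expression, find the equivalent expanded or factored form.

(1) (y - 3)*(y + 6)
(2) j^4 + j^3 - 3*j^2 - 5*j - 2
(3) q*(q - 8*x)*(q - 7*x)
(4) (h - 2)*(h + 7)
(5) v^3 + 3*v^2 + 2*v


(1) = y^2 + 3*y - 18
(2) = (j - 2)*(j + 1)^3
(3) = q^3 - 15*q^2*x + 56*q*x^2
(4) = h^2 + 5*h - 14
(5) = v*(v + 1)*(v + 2)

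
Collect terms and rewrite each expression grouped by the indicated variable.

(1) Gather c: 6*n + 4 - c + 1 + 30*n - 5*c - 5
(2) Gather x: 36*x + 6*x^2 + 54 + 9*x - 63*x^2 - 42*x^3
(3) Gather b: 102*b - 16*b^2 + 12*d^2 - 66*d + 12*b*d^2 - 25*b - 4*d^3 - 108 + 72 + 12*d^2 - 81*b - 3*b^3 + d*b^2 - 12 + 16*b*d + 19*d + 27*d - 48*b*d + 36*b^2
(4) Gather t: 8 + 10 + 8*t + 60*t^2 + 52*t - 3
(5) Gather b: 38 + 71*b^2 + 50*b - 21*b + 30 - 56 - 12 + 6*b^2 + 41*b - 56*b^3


(1) = -6*c + 36*n
(2) = -42*x^3 - 57*x^2 + 45*x + 54
(3) = -3*b^3 + b^2*(d + 20) + b*(12*d^2 - 32*d - 4) - 4*d^3 + 24*d^2 - 20*d - 48
(4) = 60*t^2 + 60*t + 15
(5) = -56*b^3 + 77*b^2 + 70*b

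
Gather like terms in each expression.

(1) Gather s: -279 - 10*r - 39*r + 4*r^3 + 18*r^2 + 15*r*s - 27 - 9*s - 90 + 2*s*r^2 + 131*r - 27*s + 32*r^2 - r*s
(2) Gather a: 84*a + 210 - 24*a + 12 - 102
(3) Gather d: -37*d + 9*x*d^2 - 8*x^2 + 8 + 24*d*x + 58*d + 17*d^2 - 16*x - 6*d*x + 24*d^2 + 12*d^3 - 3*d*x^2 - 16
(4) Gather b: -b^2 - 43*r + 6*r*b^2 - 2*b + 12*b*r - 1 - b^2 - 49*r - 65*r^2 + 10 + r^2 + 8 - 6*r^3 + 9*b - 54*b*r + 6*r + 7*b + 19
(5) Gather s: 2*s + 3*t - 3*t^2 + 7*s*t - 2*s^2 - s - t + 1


(1) = 4*r^3 + 50*r^2 + 82*r + s*(2*r^2 + 14*r - 36) - 396
(2) = 60*a + 120
(3) = 12*d^3 + d^2*(9*x + 41) + d*(-3*x^2 + 18*x + 21) - 8*x^2 - 16*x - 8
(4) = b^2*(6*r - 2) + b*(14 - 42*r) - 6*r^3 - 64*r^2 - 86*r + 36
(5) = -2*s^2 + s*(7*t + 1) - 3*t^2 + 2*t + 1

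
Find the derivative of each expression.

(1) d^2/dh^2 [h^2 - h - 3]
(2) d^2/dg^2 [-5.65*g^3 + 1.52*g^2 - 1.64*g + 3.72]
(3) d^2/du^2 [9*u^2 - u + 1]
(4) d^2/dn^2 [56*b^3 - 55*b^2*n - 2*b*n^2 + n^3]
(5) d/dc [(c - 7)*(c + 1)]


(1) = 2
(2) = 3.04 - 33.9*g
(3) = 18
(4) = -4*b + 6*n
(5) = 2*c - 6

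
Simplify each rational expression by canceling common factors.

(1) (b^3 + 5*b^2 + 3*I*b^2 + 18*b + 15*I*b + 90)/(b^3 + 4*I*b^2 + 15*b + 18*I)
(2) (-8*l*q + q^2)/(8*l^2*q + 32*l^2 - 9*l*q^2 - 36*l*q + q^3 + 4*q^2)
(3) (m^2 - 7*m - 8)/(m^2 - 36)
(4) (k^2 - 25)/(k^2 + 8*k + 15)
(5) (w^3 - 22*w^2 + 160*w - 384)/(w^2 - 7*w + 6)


(1) = (b + 5)/(b + I)
(2) = q/(-l*q - 4*l + q^2 + 4*q)
(3) = (m^2 - 7*m - 8)/(m^2 - 36)
(4) = (k - 5)/(k + 3)
(5) = (w^2 - 16*w + 64)/(w - 1)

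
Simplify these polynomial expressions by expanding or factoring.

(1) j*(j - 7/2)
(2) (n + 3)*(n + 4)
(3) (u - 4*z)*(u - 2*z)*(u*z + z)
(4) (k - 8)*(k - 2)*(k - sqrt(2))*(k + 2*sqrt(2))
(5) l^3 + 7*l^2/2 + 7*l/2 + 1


(1) = j^2 - 7*j/2
(2) = n^2 + 7*n + 12
(3) = u^3*z - 6*u^2*z^2 + u^2*z + 8*u*z^3 - 6*u*z^2 + 8*z^3
(4) = k^4 - 10*k^3 + sqrt(2)*k^3 - 10*sqrt(2)*k^2 + 12*k^2 + 16*sqrt(2)*k + 40*k - 64
(5) = (l + 1/2)*(l + 1)*(l + 2)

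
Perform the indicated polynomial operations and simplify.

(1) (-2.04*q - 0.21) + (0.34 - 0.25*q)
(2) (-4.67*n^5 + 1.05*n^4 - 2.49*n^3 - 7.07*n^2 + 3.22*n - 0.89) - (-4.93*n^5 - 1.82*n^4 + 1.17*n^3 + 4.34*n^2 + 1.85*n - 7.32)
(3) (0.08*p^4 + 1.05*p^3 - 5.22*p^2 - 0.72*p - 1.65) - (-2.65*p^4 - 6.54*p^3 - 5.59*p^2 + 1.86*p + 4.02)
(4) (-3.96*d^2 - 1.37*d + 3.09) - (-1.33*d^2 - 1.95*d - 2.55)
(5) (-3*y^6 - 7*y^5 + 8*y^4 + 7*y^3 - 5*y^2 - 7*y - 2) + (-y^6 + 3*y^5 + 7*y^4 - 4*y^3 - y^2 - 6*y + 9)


(1) = 0.13 - 2.29*q
(2) = 0.26*n^5 + 2.87*n^4 - 3.66*n^3 - 11.41*n^2 + 1.37*n + 6.43
(3) = 2.73*p^4 + 7.59*p^3 + 0.37*p^2 - 2.58*p - 5.67
(4) = -2.63*d^2 + 0.58*d + 5.64
(5) = -4*y^6 - 4*y^5 + 15*y^4 + 3*y^3 - 6*y^2 - 13*y + 7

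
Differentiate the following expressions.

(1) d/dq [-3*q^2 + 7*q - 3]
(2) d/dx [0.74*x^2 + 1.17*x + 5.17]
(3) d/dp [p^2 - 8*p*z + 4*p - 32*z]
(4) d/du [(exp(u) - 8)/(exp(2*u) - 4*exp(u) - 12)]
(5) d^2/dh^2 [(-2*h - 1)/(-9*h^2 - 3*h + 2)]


(1) = 7 - 6*q
(2) = 1.48*x + 1.17
(3) = 2*p - 8*z + 4
(4) = (-2*(exp(u) - 8)*(exp(u) - 2) + exp(2*u) - 4*exp(u) - 12)*exp(u)/(-exp(2*u) + 4*exp(u) + 12)^2
(5) = 6*(3*(2*h + 1)*(6*h + 1)^2 - (18*h + 5)*(9*h^2 + 3*h - 2))/(9*h^2 + 3*h - 2)^3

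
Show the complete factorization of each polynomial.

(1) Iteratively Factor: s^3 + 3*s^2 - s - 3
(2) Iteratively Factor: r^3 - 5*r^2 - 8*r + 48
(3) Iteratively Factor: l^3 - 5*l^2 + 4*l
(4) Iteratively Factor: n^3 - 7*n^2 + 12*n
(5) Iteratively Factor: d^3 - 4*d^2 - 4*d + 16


(1) = (s - 1)*(s^2 + 4*s + 3) = (s - 1)*(s + 1)*(s + 3)
(2) = (r + 3)*(r^2 - 8*r + 16) = (r - 4)*(r + 3)*(r - 4)
(3) = (l)*(l^2 - 5*l + 4) = l*(l - 4)*(l - 1)
(4) = (n - 3)*(n^2 - 4*n) = (n - 4)*(n - 3)*(n)
(5) = (d - 4)*(d^2 - 4) = (d - 4)*(d + 2)*(d - 2)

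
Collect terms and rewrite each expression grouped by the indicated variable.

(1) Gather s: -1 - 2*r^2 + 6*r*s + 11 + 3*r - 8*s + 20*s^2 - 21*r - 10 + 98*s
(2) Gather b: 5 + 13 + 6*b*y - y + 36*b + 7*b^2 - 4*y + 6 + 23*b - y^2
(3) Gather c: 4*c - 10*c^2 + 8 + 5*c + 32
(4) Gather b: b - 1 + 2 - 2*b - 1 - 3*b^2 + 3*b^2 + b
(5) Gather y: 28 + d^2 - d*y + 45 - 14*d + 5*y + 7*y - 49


(1) = -2*r^2 - 18*r + 20*s^2 + s*(6*r + 90)
(2) = 7*b^2 + b*(6*y + 59) - y^2 - 5*y + 24
(3) = -10*c^2 + 9*c + 40
(4) = 0
(5) = d^2 - 14*d + y*(12 - d) + 24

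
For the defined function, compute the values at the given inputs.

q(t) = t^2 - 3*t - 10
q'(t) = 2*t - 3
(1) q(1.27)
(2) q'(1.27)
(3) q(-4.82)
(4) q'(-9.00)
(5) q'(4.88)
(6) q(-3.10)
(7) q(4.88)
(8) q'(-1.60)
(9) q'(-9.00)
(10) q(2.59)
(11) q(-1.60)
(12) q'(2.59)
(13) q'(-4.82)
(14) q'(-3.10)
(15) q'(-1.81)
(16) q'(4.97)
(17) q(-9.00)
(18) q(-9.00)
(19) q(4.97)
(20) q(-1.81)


(1) = -12.20
(2) = -0.46
(3) = 27.69
(4) = -21.00
(5) = 6.76
(6) = 8.91
(7) = -0.83
(8) = -6.20
(9) = -21.00
(10) = -11.06
(11) = -2.64
(12) = 2.18
(13) = -12.64
(14) = -9.20
(15) = -6.62
(16) = 6.94
(17) = 98.00
(18) = 98.00
(19) = -0.21
(20) = -1.29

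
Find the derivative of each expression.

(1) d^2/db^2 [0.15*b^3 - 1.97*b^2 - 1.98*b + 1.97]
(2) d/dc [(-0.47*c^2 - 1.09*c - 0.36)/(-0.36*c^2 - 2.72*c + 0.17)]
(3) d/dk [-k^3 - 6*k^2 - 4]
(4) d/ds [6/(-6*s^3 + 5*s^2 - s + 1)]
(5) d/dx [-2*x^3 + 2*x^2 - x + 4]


(1) = 0.9*b - 3.94
(2) = (0.886*c^2 - 0.419*c - 1.1645)/(0.1296*c^4 + 1.9584*c^3 + 7.276*c^2 - 0.9248*c + 0.0289)
(3) = 3*k*(-k - 4)
(4) = 6*(18*s^2 - 10*s + 1)/(6*s^3 - 5*s^2 + s - 1)^2
(5) = -6*x^2 + 4*x - 1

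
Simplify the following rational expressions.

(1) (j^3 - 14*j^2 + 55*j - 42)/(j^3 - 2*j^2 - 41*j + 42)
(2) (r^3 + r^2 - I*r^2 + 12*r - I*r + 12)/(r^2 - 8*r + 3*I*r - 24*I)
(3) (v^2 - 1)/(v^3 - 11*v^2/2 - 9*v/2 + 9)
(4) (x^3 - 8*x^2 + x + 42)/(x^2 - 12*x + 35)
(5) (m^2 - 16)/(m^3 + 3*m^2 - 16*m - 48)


(1) = (j - 6)/(j + 6)
(2) = (r^2 + r*(1 - 4*I) - 4*I)/(r - 8)
(3) = (2*v + 2)/(2*v^2 - 9*v - 18)
(4) = (x^2 - x - 6)/(x - 5)
(5) = 1/(m + 3)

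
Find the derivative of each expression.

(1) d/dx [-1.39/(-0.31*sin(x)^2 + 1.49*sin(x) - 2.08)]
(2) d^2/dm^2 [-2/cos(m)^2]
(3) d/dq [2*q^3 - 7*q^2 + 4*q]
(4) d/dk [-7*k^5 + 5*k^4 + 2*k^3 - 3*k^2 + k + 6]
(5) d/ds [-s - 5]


(1) = (2.0711 - 0.8618*sin(x))*cos(x)/(0.31*sin(x)^2 - 1.49*sin(x) + 2.08)^2
(2) = 4*(cos(2*m) - 2)/cos(m)^4
(3) = 6*q^2 - 14*q + 4
(4) = -35*k^4 + 20*k^3 + 6*k^2 - 6*k + 1
(5) = -1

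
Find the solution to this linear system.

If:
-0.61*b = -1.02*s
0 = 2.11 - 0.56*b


Then:
b = 3.77
s = 2.25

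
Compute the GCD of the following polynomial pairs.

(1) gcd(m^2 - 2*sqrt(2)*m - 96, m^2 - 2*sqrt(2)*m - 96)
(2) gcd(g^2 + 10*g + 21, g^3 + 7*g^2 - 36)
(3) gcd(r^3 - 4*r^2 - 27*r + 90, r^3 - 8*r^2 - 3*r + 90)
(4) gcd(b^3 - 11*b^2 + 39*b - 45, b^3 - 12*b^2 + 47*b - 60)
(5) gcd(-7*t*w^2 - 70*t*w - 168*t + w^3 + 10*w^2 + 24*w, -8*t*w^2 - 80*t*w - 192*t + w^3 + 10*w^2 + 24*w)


(1) = m^2 - 2*sqrt(2)*m - 96
(2) = gcd((g + 3)*(g + 7), (g - 2)*(g + 3)*(g + 6)) = g + 3
(3) = r - 6
(4) = b^2 - 8*b + 15
(5) = w^2 + 10*w + 24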